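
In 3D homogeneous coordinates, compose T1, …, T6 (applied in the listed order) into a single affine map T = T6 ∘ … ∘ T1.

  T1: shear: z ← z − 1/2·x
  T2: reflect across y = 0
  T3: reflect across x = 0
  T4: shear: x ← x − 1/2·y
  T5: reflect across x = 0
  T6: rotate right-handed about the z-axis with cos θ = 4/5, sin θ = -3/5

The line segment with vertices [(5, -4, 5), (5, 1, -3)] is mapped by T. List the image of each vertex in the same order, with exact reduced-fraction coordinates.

image vertices: (8, -1, 5/2), (3, -7/2, -11/2)

T1 shear: z ← z − 1/2·x: (5, -4, 5) → (5, -4, 5/2); (5, 1, -3) → (5, 1, -11/2)
T2 reflect across y = 0: (5, -4, 5/2) → (5, 4, 5/2); (5, 1, -11/2) → (5, -1, -11/2)
T3 reflect across x = 0: (5, 4, 5/2) → (-5, 4, 5/2); (5, -1, -11/2) → (-5, -1, -11/2)
T4 shear: x ← x − 1/2·y: (-5, 4, 5/2) → (-7, 4, 5/2); (-5, -1, -11/2) → (-9/2, -1, -11/2)
T5 reflect across x = 0: (-7, 4, 5/2) → (7, 4, 5/2); (-9/2, -1, -11/2) → (9/2, -1, -11/2)
T6 rotate right-handed about the z-axis with cos θ = 4/5, sin θ = -3/5: (7, 4, 5/2) → (8, -1, 5/2); (9/2, -1, -11/2) → (3, -7/2, -11/2)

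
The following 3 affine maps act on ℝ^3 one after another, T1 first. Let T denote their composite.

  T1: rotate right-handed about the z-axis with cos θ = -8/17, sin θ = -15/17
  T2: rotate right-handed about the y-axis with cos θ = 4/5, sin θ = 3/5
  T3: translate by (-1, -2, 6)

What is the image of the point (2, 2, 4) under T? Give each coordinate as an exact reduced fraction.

T1 rotate right-handed about the z-axis with cos θ = -8/17, sin θ = -15/17: (2, 2, 4) → (14/17, -46/17, 4)
T2 rotate right-handed about the y-axis with cos θ = 4/5, sin θ = 3/5: (14/17, -46/17, 4) → (52/17, -46/17, 46/17)
T3 translate by (-1, -2, 6): (52/17, -46/17, 46/17) → (35/17, -80/17, 148/17)

T(p) = (35/17, -80/17, 148/17)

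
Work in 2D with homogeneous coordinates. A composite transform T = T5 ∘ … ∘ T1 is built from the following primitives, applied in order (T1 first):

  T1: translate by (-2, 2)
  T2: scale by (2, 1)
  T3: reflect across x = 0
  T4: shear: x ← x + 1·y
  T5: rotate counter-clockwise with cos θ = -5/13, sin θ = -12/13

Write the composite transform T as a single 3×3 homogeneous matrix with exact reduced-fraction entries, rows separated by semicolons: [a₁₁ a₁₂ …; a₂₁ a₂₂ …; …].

T = [10/13 7/13 -6/13; 24/13 -17/13 -82/13; 0 0 1]

T1 = [1 0 -2; 0 1 2; 0 0 1]
T2·T1 = [2 0 -4; 0 1 2; 0 0 1]
T3·…·T1 = [-2 0 4; 0 1 2; 0 0 1]
T4·…·T1 = [-2 1 6; 0 1 2; 0 0 1]
T5·…·T1 = [10/13 7/13 -6/13; 24/13 -17/13 -82/13; 0 0 1]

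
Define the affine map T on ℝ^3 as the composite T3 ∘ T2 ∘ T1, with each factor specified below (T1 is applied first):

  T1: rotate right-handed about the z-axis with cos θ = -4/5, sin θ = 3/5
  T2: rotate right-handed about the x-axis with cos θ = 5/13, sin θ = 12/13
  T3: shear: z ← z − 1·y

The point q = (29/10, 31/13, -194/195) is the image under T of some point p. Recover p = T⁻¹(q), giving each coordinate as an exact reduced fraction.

p = (-1, -7/2, -5/3)

T1 = [-4/5 -3/5 0 0; 3/5 -4/5 0 0; 0 0 1 0; 0 0 0 1]
T2·T1 = [-4/5 -3/5 0 0; 3/13 -4/13 -12/13 0; 36/65 -48/65 5/13 0; 0 0 0 1]
T3·…·T1 = [-4/5 -3/5 0 0; 3/13 -4/13 -12/13 0; 21/65 -28/65 17/13 0; 0 0 0 1]
det M = 1; M⁻¹ = [-4/5 51/65 36/65 0; -3/5 -68/65 -48/65 0; 0 -7/13 5/13 0; 0 0 0 1]
M⁻¹ · (29/10, 31/13, -194/195)ᵀ = (-1, -7/2, -5/3)ᵀ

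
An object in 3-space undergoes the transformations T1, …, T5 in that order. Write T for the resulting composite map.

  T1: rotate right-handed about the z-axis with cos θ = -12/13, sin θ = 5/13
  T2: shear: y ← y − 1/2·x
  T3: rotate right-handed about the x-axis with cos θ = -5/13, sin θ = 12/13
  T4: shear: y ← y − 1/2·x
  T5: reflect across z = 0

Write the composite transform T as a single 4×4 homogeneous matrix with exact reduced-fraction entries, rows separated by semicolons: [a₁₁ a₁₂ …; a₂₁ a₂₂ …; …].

T = [-12/13 -5/13 0 0; 23/169 80/169 -12/13 0; -132/169 114/169 5/13 0; 0 0 0 1]

T1 = [-12/13 -5/13 0 0; 5/13 -12/13 0 0; 0 0 1 0; 0 0 0 1]
T2·T1 = [-12/13 -5/13 0 0; 11/13 -19/26 0 0; 0 0 1 0; 0 0 0 1]
T3·…·T1 = [-12/13 -5/13 0 0; -55/169 95/338 -12/13 0; 132/169 -114/169 -5/13 0; 0 0 0 1]
T4·…·T1 = [-12/13 -5/13 0 0; 23/169 80/169 -12/13 0; 132/169 -114/169 -5/13 0; 0 0 0 1]
T5·…·T1 = [-12/13 -5/13 0 0; 23/169 80/169 -12/13 0; -132/169 114/169 5/13 0; 0 0 0 1]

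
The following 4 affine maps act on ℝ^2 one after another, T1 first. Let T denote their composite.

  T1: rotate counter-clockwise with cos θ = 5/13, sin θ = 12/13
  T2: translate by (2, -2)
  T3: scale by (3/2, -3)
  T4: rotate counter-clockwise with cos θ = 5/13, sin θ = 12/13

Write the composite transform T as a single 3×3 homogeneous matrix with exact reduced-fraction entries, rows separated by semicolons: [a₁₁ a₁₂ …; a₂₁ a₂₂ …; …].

T = [939/338 90/169 -57/13; -90/169 -291/169 66/13; 0 0 1]

T1 = [5/13 -12/13 0; 12/13 5/13 0; 0 0 1]
T2·T1 = [5/13 -12/13 2; 12/13 5/13 -2; 0 0 1]
T3·…·T1 = [15/26 -18/13 3; -36/13 -15/13 6; 0 0 1]
T4·…·T1 = [939/338 90/169 -57/13; -90/169 -291/169 66/13; 0 0 1]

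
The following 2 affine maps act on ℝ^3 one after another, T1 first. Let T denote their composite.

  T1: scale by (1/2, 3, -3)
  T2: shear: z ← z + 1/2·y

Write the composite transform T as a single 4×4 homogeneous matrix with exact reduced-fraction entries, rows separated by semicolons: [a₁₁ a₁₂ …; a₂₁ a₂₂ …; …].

T1 = [1/2 0 0 0; 0 3 0 0; 0 0 -3 0; 0 0 0 1]
T2·T1 = [1/2 0 0 0; 0 3 0 0; 0 3/2 -3 0; 0 0 0 1]

T = [1/2 0 0 0; 0 3 0 0; 0 3/2 -3 0; 0 0 0 1]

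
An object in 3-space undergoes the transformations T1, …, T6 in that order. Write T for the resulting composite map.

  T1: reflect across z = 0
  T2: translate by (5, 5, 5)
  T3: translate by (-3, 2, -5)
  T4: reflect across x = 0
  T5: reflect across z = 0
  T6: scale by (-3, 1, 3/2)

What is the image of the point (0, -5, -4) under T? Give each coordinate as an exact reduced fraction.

T1 reflect across z = 0: (0, -5, -4) → (0, -5, 4)
T2 translate by (5, 5, 5): (0, -5, 4) → (5, 0, 9)
T3 translate by (-3, 2, -5): (5, 0, 9) → (2, 2, 4)
T4 reflect across x = 0: (2, 2, 4) → (-2, 2, 4)
T5 reflect across z = 0: (-2, 2, 4) → (-2, 2, -4)
T6 scale by (-3, 1, 3/2): (-2, 2, -4) → (6, 2, -6)

T(p) = (6, 2, -6)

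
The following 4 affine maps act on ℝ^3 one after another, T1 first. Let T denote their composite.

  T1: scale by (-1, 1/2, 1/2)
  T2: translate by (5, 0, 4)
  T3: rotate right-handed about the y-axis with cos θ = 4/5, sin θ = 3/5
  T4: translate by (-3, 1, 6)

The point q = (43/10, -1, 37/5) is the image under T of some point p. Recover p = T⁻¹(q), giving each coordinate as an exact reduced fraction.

T1 = [-1 0 0 0; 0 1/2 0 0; 0 0 1/2 0; 0 0 0 1]
T2·T1 = [-1 0 0 5; 0 1/2 0 0; 0 0 1/2 4; 0 0 0 1]
T3·…·T1 = [-4/5 0 3/10 32/5; 0 1/2 0 0; 3/5 0 2/5 1/5; 0 0 0 1]
T4·…·T1 = [-4/5 0 3/10 17/5; 0 1/2 0 1; 3/5 0 2/5 31/5; 0 0 0 1]
det M = -1/4; M⁻¹ = [-4/5 0 3/5 -1; 0 2 0 -2; 6/5 0 8/5 -14; 0 0 0 1]
M⁻¹ · (43/10, -1, 37/5)ᵀ = (0, -4, 3)ᵀ

p = (0, -4, 3)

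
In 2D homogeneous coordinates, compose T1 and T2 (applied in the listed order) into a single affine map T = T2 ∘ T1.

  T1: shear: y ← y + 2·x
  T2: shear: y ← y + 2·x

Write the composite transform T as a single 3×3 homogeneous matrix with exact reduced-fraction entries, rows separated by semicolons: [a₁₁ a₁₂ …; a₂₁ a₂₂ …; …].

T1 = [1 0 0; 2 1 0; 0 0 1]
T2·T1 = [1 0 0; 4 1 0; 0 0 1]

T = [1 0 0; 4 1 0; 0 0 1]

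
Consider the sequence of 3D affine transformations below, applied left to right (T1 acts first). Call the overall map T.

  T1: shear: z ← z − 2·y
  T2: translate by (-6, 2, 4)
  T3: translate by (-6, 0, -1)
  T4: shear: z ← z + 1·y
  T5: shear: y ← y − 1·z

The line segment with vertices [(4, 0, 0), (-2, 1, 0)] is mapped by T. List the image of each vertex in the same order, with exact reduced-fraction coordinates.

T1 shear: z ← z − 2·y: (4, 0, 0) → (4, 0, 0); (-2, 1, 0) → (-2, 1, -2)
T2 translate by (-6, 2, 4): (4, 0, 0) → (-2, 2, 4); (-2, 1, -2) → (-8, 3, 2)
T3 translate by (-6, 0, -1): (-2, 2, 4) → (-8, 2, 3); (-8, 3, 2) → (-14, 3, 1)
T4 shear: z ← z + 1·y: (-8, 2, 3) → (-8, 2, 5); (-14, 3, 1) → (-14, 3, 4)
T5 shear: y ← y − 1·z: (-8, 2, 5) → (-8, -3, 5); (-14, 3, 4) → (-14, -1, 4)

image vertices: (-8, -3, 5), (-14, -1, 4)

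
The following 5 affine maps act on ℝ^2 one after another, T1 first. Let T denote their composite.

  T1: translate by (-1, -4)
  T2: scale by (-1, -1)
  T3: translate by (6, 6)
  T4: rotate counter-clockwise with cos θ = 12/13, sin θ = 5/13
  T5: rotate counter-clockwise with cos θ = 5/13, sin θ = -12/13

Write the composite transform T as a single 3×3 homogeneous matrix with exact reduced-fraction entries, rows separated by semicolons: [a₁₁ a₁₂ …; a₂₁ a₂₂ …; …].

T1 = [1 0 -1; 0 1 -4; 0 0 1]
T2·T1 = [-1 0 1; 0 -1 4; 0 0 1]
T3·…·T1 = [-1 0 7; 0 -1 10; 0 0 1]
T4·…·T1 = [-12/13 5/13 34/13; -5/13 -12/13 155/13; 0 0 1]
T5·…·T1 = [-120/169 -119/169 2030/169; 119/169 -120/169 367/169; 0 0 1]

T = [-120/169 -119/169 2030/169; 119/169 -120/169 367/169; 0 0 1]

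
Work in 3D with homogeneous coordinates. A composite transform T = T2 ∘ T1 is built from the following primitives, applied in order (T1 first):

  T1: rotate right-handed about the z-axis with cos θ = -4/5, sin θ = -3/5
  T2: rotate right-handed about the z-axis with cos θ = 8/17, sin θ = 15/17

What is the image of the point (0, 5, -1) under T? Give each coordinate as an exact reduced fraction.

T(p) = (84/17, 13/17, -1)

T1 rotate right-handed about the z-axis with cos θ = -4/5, sin θ = -3/5: (0, 5, -1) → (3, -4, -1)
T2 rotate right-handed about the z-axis with cos θ = 8/17, sin θ = 15/17: (3, -4, -1) → (84/17, 13/17, -1)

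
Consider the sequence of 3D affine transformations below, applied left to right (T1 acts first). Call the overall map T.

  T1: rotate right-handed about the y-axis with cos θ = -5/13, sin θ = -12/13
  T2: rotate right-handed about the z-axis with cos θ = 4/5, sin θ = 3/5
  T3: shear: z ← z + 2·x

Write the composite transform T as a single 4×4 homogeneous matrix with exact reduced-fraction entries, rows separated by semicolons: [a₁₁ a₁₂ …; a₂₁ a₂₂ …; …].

T = [-4/13 -3/5 -48/65 0; -3/13 4/5 -36/65 0; 4/13 -6/5 -121/65 0; 0 0 0 1]

T1 = [-5/13 0 -12/13 0; 0 1 0 0; 12/13 0 -5/13 0; 0 0 0 1]
T2·T1 = [-4/13 -3/5 -48/65 0; -3/13 4/5 -36/65 0; 12/13 0 -5/13 0; 0 0 0 1]
T3·…·T1 = [-4/13 -3/5 -48/65 0; -3/13 4/5 -36/65 0; 4/13 -6/5 -121/65 0; 0 0 0 1]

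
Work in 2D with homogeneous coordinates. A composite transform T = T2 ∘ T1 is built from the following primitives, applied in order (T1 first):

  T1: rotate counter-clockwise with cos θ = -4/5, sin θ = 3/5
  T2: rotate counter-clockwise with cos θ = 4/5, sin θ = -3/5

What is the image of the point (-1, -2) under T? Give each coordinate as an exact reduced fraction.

T(p) = (11/5, -2/5)

T1 rotate counter-clockwise with cos θ = -4/5, sin θ = 3/5: (-1, -2) → (2, 1)
T2 rotate counter-clockwise with cos θ = 4/5, sin θ = -3/5: (2, 1) → (11/5, -2/5)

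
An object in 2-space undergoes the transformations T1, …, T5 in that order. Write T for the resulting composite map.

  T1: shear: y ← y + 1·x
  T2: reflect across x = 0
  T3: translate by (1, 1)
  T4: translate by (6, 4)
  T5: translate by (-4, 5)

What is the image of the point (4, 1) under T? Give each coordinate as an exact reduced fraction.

T(p) = (-1, 15)

T1 shear: y ← y + 1·x: (4, 1) → (4, 5)
T2 reflect across x = 0: (4, 5) → (-4, 5)
T3 translate by (1, 1): (-4, 5) → (-3, 6)
T4 translate by (6, 4): (-3, 6) → (3, 10)
T5 translate by (-4, 5): (3, 10) → (-1, 15)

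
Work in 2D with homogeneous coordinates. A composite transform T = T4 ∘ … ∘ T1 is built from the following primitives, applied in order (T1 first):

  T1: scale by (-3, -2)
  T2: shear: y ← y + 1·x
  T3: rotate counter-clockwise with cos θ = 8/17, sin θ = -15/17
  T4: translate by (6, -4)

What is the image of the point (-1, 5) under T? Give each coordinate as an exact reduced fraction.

T(p) = (21/17, -169/17)

T1 scale by (-3, -2): (-1, 5) → (3, -10)
T2 shear: y ← y + 1·x: (3, -10) → (3, -7)
T3 rotate counter-clockwise with cos θ = 8/17, sin θ = -15/17: (3, -7) → (-81/17, -101/17)
T4 translate by (6, -4): (-81/17, -101/17) → (21/17, -169/17)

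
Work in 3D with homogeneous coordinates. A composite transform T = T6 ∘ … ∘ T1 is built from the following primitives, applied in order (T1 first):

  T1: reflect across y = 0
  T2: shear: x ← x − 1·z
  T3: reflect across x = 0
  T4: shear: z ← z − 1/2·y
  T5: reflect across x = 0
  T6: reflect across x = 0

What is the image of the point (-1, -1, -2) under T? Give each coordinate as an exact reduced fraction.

T1 reflect across y = 0: (-1, -1, -2) → (-1, 1, -2)
T2 shear: x ← x − 1·z: (-1, 1, -2) → (1, 1, -2)
T3 reflect across x = 0: (1, 1, -2) → (-1, 1, -2)
T4 shear: z ← z − 1/2·y: (-1, 1, -2) → (-1, 1, -5/2)
T5 reflect across x = 0: (-1, 1, -5/2) → (1, 1, -5/2)
T6 reflect across x = 0: (1, 1, -5/2) → (-1, 1, -5/2)

T(p) = (-1, 1, -5/2)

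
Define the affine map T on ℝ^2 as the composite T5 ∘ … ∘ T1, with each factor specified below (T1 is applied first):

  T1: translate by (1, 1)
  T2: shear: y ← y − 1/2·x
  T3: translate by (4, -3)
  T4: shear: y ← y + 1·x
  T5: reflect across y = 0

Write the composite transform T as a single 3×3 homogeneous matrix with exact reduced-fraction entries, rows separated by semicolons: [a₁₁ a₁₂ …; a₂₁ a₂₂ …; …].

T1 = [1 0 1; 0 1 1; 0 0 1]
T2·T1 = [1 0 1; -1/2 1 1/2; 0 0 1]
T3·…·T1 = [1 0 5; -1/2 1 -5/2; 0 0 1]
T4·…·T1 = [1 0 5; 1/2 1 5/2; 0 0 1]
T5·…·T1 = [1 0 5; -1/2 -1 -5/2; 0 0 1]

T = [1 0 5; -1/2 -1 -5/2; 0 0 1]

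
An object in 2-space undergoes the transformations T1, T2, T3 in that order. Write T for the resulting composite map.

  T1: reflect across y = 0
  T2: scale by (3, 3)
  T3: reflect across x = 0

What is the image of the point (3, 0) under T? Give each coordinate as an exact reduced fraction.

T(p) = (-9, 0)

T1 reflect across y = 0: (3, 0) → (3, 0)
T2 scale by (3, 3): (3, 0) → (9, 0)
T3 reflect across x = 0: (9, 0) → (-9, 0)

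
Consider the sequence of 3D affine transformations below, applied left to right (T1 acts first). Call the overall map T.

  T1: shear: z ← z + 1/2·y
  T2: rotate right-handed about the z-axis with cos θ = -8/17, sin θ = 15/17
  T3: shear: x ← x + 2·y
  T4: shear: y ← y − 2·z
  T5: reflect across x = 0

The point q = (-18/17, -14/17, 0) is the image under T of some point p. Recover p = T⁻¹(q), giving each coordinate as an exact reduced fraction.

T1 = [1 0 0 0; 0 1 0 0; 0 1/2 1 0; 0 0 0 1]
T2·T1 = [-8/17 -15/17 0 0; 15/17 -8/17 0 0; 0 1/2 1 0; 0 0 0 1]
T3·…·T1 = [22/17 -31/17 0 0; 15/17 -8/17 0 0; 0 1/2 1 0; 0 0 0 1]
T4·…·T1 = [22/17 -31/17 0 0; 15/17 -25/17 -2 0; 0 1/2 1 0; 0 0 0 1]
T5·…·T1 = [-22/17 31/17 0 0; 15/17 -25/17 -2 0; 0 1/2 1 0; 0 0 0 1]
det M = -1; M⁻¹ = [8/17 31/17 62/17 0; 15/17 22/17 44/17 0; -15/34 -11/17 -5/17 0; 0 0 0 1]
M⁻¹ · (-18/17, -14/17, 0)ᵀ = (-2, -2, 1)ᵀ

p = (-2, -2, 1)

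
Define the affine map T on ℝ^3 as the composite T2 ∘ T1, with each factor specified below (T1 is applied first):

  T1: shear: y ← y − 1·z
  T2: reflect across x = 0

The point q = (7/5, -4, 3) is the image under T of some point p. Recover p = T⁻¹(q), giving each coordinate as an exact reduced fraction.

T1 = [1 0 0 0; 0 1 -1 0; 0 0 1 0; 0 0 0 1]
T2·T1 = [-1 0 0 0; 0 1 -1 0; 0 0 1 0; 0 0 0 1]
det M = -1; M⁻¹ = [-1 0 0 0; 0 1 1 0; 0 0 1 0; 0 0 0 1]
M⁻¹ · (7/5, -4, 3)ᵀ = (-7/5, -1, 3)ᵀ

p = (-7/5, -1, 3)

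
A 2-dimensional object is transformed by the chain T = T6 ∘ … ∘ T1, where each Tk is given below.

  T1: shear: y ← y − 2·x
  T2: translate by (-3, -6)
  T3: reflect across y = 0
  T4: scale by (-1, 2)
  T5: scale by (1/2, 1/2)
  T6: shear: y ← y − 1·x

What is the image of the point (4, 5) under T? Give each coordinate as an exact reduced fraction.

T(p) = (-1/2, 19/2)

T1 shear: y ← y − 2·x: (4, 5) → (4, -3)
T2 translate by (-3, -6): (4, -3) → (1, -9)
T3 reflect across y = 0: (1, -9) → (1, 9)
T4 scale by (-1, 2): (1, 9) → (-1, 18)
T5 scale by (1/2, 1/2): (-1, 18) → (-1/2, 9)
T6 shear: y ← y − 1·x: (-1/2, 9) → (-1/2, 19/2)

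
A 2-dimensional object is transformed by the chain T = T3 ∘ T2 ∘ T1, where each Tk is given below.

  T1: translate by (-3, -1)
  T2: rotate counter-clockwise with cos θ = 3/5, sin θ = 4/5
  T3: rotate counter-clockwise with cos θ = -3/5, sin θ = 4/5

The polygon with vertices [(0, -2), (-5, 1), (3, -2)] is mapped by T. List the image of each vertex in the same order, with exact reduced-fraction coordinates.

image vertices: (3, 3), (8, 0), (0, 3)

T1 translate by (-3, -1): (0, -2) → (-3, -3); (-5, 1) → (-8, 0); (3, -2) → (0, -3)
T2 rotate counter-clockwise with cos θ = 3/5, sin θ = 4/5: (-3, -3) → (3/5, -21/5); (-8, 0) → (-24/5, -32/5); (0, -3) → (12/5, -9/5)
T3 rotate counter-clockwise with cos θ = -3/5, sin θ = 4/5: (3/5, -21/5) → (3, 3); (-24/5, -32/5) → (8, 0); (12/5, -9/5) → (0, 3)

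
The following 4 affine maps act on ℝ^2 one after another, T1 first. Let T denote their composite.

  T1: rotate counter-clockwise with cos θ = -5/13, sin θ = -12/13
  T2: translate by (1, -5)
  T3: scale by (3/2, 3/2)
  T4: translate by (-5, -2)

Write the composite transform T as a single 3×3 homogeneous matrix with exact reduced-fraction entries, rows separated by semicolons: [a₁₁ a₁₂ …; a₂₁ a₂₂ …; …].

T = [-15/26 18/13 -7/2; -18/13 -15/26 -19/2; 0 0 1]

T1 = [-5/13 12/13 0; -12/13 -5/13 0; 0 0 1]
T2·T1 = [-5/13 12/13 1; -12/13 -5/13 -5; 0 0 1]
T3·…·T1 = [-15/26 18/13 3/2; -18/13 -15/26 -15/2; 0 0 1]
T4·…·T1 = [-15/26 18/13 -7/2; -18/13 -15/26 -19/2; 0 0 1]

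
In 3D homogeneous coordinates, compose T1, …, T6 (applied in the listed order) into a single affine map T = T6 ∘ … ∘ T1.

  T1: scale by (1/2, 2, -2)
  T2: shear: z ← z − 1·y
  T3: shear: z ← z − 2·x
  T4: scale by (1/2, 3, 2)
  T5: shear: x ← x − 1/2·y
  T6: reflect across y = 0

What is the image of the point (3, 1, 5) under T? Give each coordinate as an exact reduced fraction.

T1 scale by (1/2, 2, -2): (3, 1, 5) → (3/2, 2, -10)
T2 shear: z ← z − 1·y: (3/2, 2, -10) → (3/2, 2, -12)
T3 shear: z ← z − 2·x: (3/2, 2, -12) → (3/2, 2, -15)
T4 scale by (1/2, 3, 2): (3/2, 2, -15) → (3/4, 6, -30)
T5 shear: x ← x − 1/2·y: (3/4, 6, -30) → (-9/4, 6, -30)
T6 reflect across y = 0: (-9/4, 6, -30) → (-9/4, -6, -30)

T(p) = (-9/4, -6, -30)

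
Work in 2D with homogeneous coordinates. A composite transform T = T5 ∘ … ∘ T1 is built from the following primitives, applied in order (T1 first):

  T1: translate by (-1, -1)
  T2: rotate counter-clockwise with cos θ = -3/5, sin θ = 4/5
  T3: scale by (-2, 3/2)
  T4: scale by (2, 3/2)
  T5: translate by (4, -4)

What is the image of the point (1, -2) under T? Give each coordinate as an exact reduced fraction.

T(p) = (-28/5, 1/20)

T1 translate by (-1, -1): (1, -2) → (0, -3)
T2 rotate counter-clockwise with cos θ = -3/5, sin θ = 4/5: (0, -3) → (12/5, 9/5)
T3 scale by (-2, 3/2): (12/5, 9/5) → (-24/5, 27/10)
T4 scale by (2, 3/2): (-24/5, 27/10) → (-48/5, 81/20)
T5 translate by (4, -4): (-48/5, 81/20) → (-28/5, 1/20)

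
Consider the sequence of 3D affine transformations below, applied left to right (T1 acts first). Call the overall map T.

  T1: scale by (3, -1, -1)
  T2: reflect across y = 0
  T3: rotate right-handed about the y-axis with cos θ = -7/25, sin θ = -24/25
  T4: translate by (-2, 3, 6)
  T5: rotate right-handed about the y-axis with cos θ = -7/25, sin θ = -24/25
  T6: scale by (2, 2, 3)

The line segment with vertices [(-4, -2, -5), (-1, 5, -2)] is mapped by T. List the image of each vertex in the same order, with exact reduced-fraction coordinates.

image vertices: (9508/625, 2, -2559/625), (-1994/625, 16, -6888/625)

T1 scale by (3, -1, -1): (-4, -2, -5) → (-12, 2, 5); (-1, 5, -2) → (-3, -5, 2)
T2 reflect across y = 0: (-12, 2, 5) → (-12, -2, 5); (-3, -5, 2) → (-3, 5, 2)
T3 rotate right-handed about the y-axis with cos θ = -7/25, sin θ = -24/25: (-12, -2, 5) → (-36/25, -2, -323/25); (-3, 5, 2) → (-27/25, 5, -86/25)
T4 translate by (-2, 3, 6): (-36/25, -2, -323/25) → (-86/25, 1, -173/25); (-27/25, 5, -86/25) → (-77/25, 8, 64/25)
T5 rotate right-handed about the y-axis with cos θ = -7/25, sin θ = -24/25: (-86/25, 1, -173/25) → (4754/625, 1, -853/625); (-77/25, 8, 64/25) → (-997/625, 8, -2296/625)
T6 scale by (2, 2, 3): (4754/625, 1, -853/625) → (9508/625, 2, -2559/625); (-997/625, 8, -2296/625) → (-1994/625, 16, -6888/625)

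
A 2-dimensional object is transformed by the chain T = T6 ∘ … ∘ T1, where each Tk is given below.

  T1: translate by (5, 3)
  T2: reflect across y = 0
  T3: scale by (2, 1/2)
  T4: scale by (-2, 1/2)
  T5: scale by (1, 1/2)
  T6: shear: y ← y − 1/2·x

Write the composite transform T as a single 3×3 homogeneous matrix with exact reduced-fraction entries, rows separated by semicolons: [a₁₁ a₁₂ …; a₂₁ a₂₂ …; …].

T1 = [1 0 5; 0 1 3; 0 0 1]
T2·T1 = [1 0 5; 0 -1 -3; 0 0 1]
T3·…·T1 = [2 0 10; 0 -1/2 -3/2; 0 0 1]
T4·…·T1 = [-4 0 -20; 0 -1/4 -3/4; 0 0 1]
T5·…·T1 = [-4 0 -20; 0 -1/8 -3/8; 0 0 1]
T6·…·T1 = [-4 0 -20; 2 -1/8 77/8; 0 0 1]

T = [-4 0 -20; 2 -1/8 77/8; 0 0 1]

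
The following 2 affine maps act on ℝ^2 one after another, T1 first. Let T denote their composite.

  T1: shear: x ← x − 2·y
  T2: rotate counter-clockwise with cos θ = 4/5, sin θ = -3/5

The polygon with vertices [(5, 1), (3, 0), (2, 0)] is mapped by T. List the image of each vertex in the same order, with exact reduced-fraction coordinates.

T1 shear: x ← x − 2·y: (5, 1) → (3, 1); (3, 0) → (3, 0); (2, 0) → (2, 0)
T2 rotate counter-clockwise with cos θ = 4/5, sin θ = -3/5: (3, 1) → (3, -1); (3, 0) → (12/5, -9/5); (2, 0) → (8/5, -6/5)

image vertices: (3, -1), (12/5, -9/5), (8/5, -6/5)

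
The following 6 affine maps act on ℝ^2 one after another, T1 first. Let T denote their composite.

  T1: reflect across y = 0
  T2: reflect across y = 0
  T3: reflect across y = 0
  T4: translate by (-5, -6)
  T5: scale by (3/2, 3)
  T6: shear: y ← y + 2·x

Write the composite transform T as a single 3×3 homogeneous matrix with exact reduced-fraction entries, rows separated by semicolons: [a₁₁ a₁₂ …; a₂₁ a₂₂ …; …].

T = [3/2 0 -15/2; 3 -3 -33; 0 0 1]

T1 = [1 0 0; 0 -1 0; 0 0 1]
T2·T1 = [1 0 0; 0 1 0; 0 0 1]
T3·…·T1 = [1 0 0; 0 -1 0; 0 0 1]
T4·…·T1 = [1 0 -5; 0 -1 -6; 0 0 1]
T5·…·T1 = [3/2 0 -15/2; 0 -3 -18; 0 0 1]
T6·…·T1 = [3/2 0 -15/2; 3 -3 -33; 0 0 1]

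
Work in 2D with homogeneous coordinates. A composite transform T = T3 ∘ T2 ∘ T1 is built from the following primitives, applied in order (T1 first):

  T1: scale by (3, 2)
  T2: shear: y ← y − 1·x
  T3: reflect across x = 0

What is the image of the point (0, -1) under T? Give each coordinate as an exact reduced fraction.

T(p) = (0, -2)

T1 scale by (3, 2): (0, -1) → (0, -2)
T2 shear: y ← y − 1·x: (0, -2) → (0, -2)
T3 reflect across x = 0: (0, -2) → (0, -2)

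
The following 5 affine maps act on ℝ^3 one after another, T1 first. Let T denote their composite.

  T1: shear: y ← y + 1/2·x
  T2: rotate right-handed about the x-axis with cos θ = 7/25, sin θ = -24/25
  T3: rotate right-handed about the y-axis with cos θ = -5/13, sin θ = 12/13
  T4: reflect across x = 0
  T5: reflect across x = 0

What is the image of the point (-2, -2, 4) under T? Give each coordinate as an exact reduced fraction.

T(p) = (58/13, 3, 4/13)

T1 shear: y ← y + 1/2·x: (-2, -2, 4) → (-2, -3, 4)
T2 rotate right-handed about the x-axis with cos θ = 7/25, sin θ = -24/25: (-2, -3, 4) → (-2, 3, 4)
T3 rotate right-handed about the y-axis with cos θ = -5/13, sin θ = 12/13: (-2, 3, 4) → (58/13, 3, 4/13)
T4 reflect across x = 0: (58/13, 3, 4/13) → (-58/13, 3, 4/13)
T5 reflect across x = 0: (-58/13, 3, 4/13) → (58/13, 3, 4/13)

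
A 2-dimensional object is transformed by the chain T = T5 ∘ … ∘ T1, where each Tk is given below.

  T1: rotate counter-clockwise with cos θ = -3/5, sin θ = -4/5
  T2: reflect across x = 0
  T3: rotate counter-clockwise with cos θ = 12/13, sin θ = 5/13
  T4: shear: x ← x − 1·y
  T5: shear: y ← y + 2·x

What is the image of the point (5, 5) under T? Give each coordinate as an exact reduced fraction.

T1 rotate counter-clockwise with cos θ = -3/5, sin θ = -4/5: (5, 5) → (1, -7)
T2 reflect across x = 0: (1, -7) → (-1, -7)
T3 rotate counter-clockwise with cos θ = 12/13, sin θ = 5/13: (-1, -7) → (23/13, -89/13)
T4 shear: x ← x − 1·y: (23/13, -89/13) → (112/13, -89/13)
T5 shear: y ← y + 2·x: (112/13, -89/13) → (112/13, 135/13)

T(p) = (112/13, 135/13)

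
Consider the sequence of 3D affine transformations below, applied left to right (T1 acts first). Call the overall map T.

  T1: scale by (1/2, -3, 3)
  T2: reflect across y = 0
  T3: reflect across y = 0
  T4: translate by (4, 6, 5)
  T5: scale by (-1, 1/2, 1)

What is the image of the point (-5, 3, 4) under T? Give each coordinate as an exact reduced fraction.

T1 scale by (1/2, -3, 3): (-5, 3, 4) → (-5/2, -9, 12)
T2 reflect across y = 0: (-5/2, -9, 12) → (-5/2, 9, 12)
T3 reflect across y = 0: (-5/2, 9, 12) → (-5/2, -9, 12)
T4 translate by (4, 6, 5): (-5/2, -9, 12) → (3/2, -3, 17)
T5 scale by (-1, 1/2, 1): (3/2, -3, 17) → (-3/2, -3/2, 17)

T(p) = (-3/2, -3/2, 17)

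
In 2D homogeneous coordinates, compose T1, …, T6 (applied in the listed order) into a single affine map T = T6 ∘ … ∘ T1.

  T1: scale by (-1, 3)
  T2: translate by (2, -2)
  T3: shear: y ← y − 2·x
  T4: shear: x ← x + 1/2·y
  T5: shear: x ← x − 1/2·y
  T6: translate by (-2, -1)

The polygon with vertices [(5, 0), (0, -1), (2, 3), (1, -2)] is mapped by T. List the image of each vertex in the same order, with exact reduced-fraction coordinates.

T1 scale by (-1, 3): (5, 0) → (-5, 0); (0, -1) → (0, -3); (2, 3) → (-2, 9); (1, -2) → (-1, -6)
T2 translate by (2, -2): (-5, 0) → (-3, -2); (0, -3) → (2, -5); (-2, 9) → (0, 7); (-1, -6) → (1, -8)
T3 shear: y ← y − 2·x: (-3, -2) → (-3, 4); (2, -5) → (2, -9); (0, 7) → (0, 7); (1, -8) → (1, -10)
T4 shear: x ← x + 1/2·y: (-3, 4) → (-1, 4); (2, -9) → (-5/2, -9); (0, 7) → (7/2, 7); (1, -10) → (-4, -10)
T5 shear: x ← x − 1/2·y: (-1, 4) → (-3, 4); (-5/2, -9) → (2, -9); (7/2, 7) → (0, 7); (-4, -10) → (1, -10)
T6 translate by (-2, -1): (-3, 4) → (-5, 3); (2, -9) → (0, -10); (0, 7) → (-2, 6); (1, -10) → (-1, -11)

image vertices: (-5, 3), (0, -10), (-2, 6), (-1, -11)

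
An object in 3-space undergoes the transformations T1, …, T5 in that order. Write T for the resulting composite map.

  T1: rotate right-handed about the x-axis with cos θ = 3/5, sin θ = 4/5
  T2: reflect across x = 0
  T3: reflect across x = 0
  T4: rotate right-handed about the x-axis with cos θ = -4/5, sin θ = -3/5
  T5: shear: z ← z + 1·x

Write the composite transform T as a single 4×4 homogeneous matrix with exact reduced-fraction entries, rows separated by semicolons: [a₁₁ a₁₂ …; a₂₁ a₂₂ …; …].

T = [1 0 0 0; 0 0 1 0; 1 -1 0 0; 0 0 0 1]

T1 = [1 0 0 0; 0 3/5 -4/5 0; 0 4/5 3/5 0; 0 0 0 1]
T2·T1 = [-1 0 0 0; 0 3/5 -4/5 0; 0 4/5 3/5 0; 0 0 0 1]
T3·…·T1 = [1 0 0 0; 0 3/5 -4/5 0; 0 4/5 3/5 0; 0 0 0 1]
T4·…·T1 = [1 0 0 0; 0 0 1 0; 0 -1 0 0; 0 0 0 1]
T5·…·T1 = [1 0 0 0; 0 0 1 0; 1 -1 0 0; 0 0 0 1]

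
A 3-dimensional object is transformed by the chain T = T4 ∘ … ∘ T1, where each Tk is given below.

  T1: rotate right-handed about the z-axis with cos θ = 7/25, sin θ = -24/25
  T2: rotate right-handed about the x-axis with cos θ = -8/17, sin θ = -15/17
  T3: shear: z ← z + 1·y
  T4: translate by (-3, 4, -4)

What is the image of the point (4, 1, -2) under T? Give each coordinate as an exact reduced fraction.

T(p) = (-23/25, 1662/425, -3/425)

T1 rotate right-handed about the z-axis with cos θ = 7/25, sin θ = -24/25: (4, 1, -2) → (52/25, -89/25, -2)
T2 rotate right-handed about the x-axis with cos θ = -8/17, sin θ = -15/17: (52/25, -89/25, -2) → (52/25, -38/425, 347/85)
T3 shear: z ← z + 1·y: (52/25, -38/425, 347/85) → (52/25, -38/425, 1697/425)
T4 translate by (-3, 4, -4): (52/25, -38/425, 1697/425) → (-23/25, 1662/425, -3/425)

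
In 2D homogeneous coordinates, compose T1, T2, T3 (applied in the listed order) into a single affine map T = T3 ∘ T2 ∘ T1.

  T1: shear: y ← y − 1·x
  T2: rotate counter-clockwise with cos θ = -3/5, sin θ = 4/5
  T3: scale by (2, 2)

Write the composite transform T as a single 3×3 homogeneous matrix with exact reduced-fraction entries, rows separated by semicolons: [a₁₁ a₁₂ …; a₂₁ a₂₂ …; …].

T = [2/5 -8/5 0; 14/5 -6/5 0; 0 0 1]

T1 = [1 0 0; -1 1 0; 0 0 1]
T2·T1 = [1/5 -4/5 0; 7/5 -3/5 0; 0 0 1]
T3·…·T1 = [2/5 -8/5 0; 14/5 -6/5 0; 0 0 1]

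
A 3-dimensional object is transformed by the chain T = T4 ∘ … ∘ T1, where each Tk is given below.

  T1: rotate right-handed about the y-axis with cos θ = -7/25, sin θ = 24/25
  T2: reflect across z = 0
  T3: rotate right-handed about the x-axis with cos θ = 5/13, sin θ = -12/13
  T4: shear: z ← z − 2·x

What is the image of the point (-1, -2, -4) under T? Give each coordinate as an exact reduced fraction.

T1 rotate right-handed about the y-axis with cos θ = -7/25, sin θ = 24/25: (-1, -2, -4) → (-89/25, -2, 52/25)
T2 reflect across z = 0: (-89/25, -2, 52/25) → (-89/25, -2, -52/25)
T3 rotate right-handed about the x-axis with cos θ = 5/13, sin θ = -12/13: (-89/25, -2, -52/25) → (-89/25, -874/325, 68/65)
T4 shear: z ← z − 2·x: (-89/25, -874/325, 68/65) → (-89/25, -874/325, 2654/325)

T(p) = (-89/25, -874/325, 2654/325)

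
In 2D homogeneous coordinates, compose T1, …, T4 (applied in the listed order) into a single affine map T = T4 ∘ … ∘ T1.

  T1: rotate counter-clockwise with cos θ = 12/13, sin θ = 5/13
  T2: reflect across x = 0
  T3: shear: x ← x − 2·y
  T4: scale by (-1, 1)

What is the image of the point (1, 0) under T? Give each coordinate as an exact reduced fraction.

T1 rotate counter-clockwise with cos θ = 12/13, sin θ = 5/13: (1, 0) → (12/13, 5/13)
T2 reflect across x = 0: (12/13, 5/13) → (-12/13, 5/13)
T3 shear: x ← x − 2·y: (-12/13, 5/13) → (-22/13, 5/13)
T4 scale by (-1, 1): (-22/13, 5/13) → (22/13, 5/13)

T(p) = (22/13, 5/13)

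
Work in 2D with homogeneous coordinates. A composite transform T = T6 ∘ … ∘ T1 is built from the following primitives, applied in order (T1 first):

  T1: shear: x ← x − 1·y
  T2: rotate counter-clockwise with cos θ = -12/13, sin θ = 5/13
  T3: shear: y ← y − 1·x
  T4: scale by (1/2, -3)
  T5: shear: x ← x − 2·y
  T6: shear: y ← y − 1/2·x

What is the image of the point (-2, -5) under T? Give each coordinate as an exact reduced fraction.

T1 shear: x ← x − 1·y: (-2, -5) → (3, -5)
T2 rotate counter-clockwise with cos θ = -12/13, sin θ = 5/13: (3, -5) → (-11/13, 75/13)
T3 shear: y ← y − 1·x: (-11/13, 75/13) → (-11/13, 86/13)
T4 scale by (1/2, -3): (-11/13, 86/13) → (-11/26, -258/13)
T5 shear: x ← x − 2·y: (-11/26, -258/13) → (1021/26, -258/13)
T6 shear: y ← y − 1/2·x: (1021/26, -258/13) → (1021/26, -2053/52)

T(p) = (1021/26, -2053/52)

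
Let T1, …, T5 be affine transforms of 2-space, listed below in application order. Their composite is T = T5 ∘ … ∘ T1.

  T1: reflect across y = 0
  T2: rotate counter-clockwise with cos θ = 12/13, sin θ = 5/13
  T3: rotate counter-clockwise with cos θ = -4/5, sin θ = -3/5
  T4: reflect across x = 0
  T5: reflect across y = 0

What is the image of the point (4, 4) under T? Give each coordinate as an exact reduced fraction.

T(p) = (356/65, 92/65)

T1 reflect across y = 0: (4, 4) → (4, -4)
T2 rotate counter-clockwise with cos θ = 12/13, sin θ = 5/13: (4, -4) → (68/13, -28/13)
T3 rotate counter-clockwise with cos θ = -4/5, sin θ = -3/5: (68/13, -28/13) → (-356/65, -92/65)
T4 reflect across x = 0: (-356/65, -92/65) → (356/65, -92/65)
T5 reflect across y = 0: (356/65, -92/65) → (356/65, 92/65)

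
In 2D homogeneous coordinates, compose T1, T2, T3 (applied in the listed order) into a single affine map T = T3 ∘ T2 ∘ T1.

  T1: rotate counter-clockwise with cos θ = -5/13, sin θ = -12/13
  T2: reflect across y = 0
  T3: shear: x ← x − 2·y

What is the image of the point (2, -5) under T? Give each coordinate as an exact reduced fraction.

T1 rotate counter-clockwise with cos θ = -5/13, sin θ = -12/13: (2, -5) → (-70/13, 1/13)
T2 reflect across y = 0: (-70/13, 1/13) → (-70/13, -1/13)
T3 shear: x ← x − 2·y: (-70/13, -1/13) → (-68/13, -1/13)

T(p) = (-68/13, -1/13)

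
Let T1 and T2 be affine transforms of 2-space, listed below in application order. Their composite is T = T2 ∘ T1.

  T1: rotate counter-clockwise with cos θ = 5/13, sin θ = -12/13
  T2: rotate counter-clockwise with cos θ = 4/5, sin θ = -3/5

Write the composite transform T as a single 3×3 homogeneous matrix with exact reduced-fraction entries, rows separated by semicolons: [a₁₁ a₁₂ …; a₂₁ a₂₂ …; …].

T1 = [5/13 12/13 0; -12/13 5/13 0; 0 0 1]
T2·T1 = [-16/65 63/65 0; -63/65 -16/65 0; 0 0 1]

T = [-16/65 63/65 0; -63/65 -16/65 0; 0 0 1]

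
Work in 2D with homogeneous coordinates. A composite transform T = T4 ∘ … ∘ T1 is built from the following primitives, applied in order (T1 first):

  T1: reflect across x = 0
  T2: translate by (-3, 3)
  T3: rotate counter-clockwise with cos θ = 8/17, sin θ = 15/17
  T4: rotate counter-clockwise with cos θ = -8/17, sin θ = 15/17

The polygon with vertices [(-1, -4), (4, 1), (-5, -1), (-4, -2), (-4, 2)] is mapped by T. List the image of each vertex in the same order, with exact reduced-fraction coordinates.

image vertices: (2, 1), (7, -4), (-2, -2), (-1, -1), (-1, -5)

T1 reflect across x = 0: (-1, -4) → (1, -4); (4, 1) → (-4, 1); (-5, -1) → (5, -1); (-4, -2) → (4, -2); (-4, 2) → (4, 2)
T2 translate by (-3, 3): (1, -4) → (-2, -1); (-4, 1) → (-7, 4); (5, -1) → (2, 2); (4, -2) → (1, 1); (4, 2) → (1, 5)
T3 rotate counter-clockwise with cos θ = 8/17, sin θ = 15/17: (-2, -1) → (-1/17, -38/17); (-7, 4) → (-116/17, -73/17); (2, 2) → (-14/17, 46/17); (1, 1) → (-7/17, 23/17); (1, 5) → (-67/17, 55/17)
T4 rotate counter-clockwise with cos θ = -8/17, sin θ = 15/17: (-1/17, -38/17) → (2, 1); (-116/17, -73/17) → (7, -4); (-14/17, 46/17) → (-2, -2); (-7/17, 23/17) → (-1, -1); (-67/17, 55/17) → (-1, -5)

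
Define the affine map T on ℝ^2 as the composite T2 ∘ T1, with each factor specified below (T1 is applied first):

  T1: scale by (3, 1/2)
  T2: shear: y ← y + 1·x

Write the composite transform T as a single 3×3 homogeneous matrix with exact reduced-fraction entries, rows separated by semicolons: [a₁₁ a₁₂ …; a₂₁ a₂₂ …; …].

T = [3 0 0; 3 1/2 0; 0 0 1]

T1 = [3 0 0; 0 1/2 0; 0 0 1]
T2·T1 = [3 0 0; 3 1/2 0; 0 0 1]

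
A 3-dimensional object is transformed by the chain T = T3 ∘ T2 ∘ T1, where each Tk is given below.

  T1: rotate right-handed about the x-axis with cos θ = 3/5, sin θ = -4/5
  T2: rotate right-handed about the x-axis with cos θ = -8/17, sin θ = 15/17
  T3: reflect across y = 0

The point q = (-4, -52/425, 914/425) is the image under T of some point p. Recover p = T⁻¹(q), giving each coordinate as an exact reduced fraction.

p = (-4, 2, 4/5)

T1 = [1 0 0 0; 0 3/5 4/5 0; 0 -4/5 3/5 0; 0 0 0 1]
T2·T1 = [1 0 0 0; 0 36/85 -77/85 0; 0 77/85 36/85 0; 0 0 0 1]
T3·…·T1 = [1 0 0 0; 0 -36/85 77/85 0; 0 77/85 36/85 0; 0 0 0 1]
det M = -1; M⁻¹ = [1 0 0 0; 0 -36/85 77/85 0; 0 77/85 36/85 0; 0 0 0 1]
M⁻¹ · (-4, -52/425, 914/425)ᵀ = (-4, 2, 4/5)ᵀ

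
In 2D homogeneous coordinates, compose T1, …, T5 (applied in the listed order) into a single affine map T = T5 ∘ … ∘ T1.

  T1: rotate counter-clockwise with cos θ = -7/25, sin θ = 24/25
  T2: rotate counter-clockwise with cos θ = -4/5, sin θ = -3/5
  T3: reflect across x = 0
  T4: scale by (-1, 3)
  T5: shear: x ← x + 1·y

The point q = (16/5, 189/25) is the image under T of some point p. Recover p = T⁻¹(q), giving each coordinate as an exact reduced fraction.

T1 = [-7/25 -24/25 0; 24/25 -7/25 0; 0 0 1]
T2·T1 = [4/5 3/5 0; -3/5 4/5 0; 0 0 1]
T3·…·T1 = [-4/5 -3/5 0; -3/5 4/5 0; 0 0 1]
T4·…·T1 = [4/5 3/5 0; -9/5 12/5 0; 0 0 1]
T5·…·T1 = [-1 3 0; -9/5 12/5 0; 0 0 1]
det M = 3; M⁻¹ = [4/5 -1 0; 3/5 -1/3 0; 0 0 1]
M⁻¹ · (16/5, 189/25)ᵀ = (-5, -3/5)ᵀ

p = (-5, -3/5)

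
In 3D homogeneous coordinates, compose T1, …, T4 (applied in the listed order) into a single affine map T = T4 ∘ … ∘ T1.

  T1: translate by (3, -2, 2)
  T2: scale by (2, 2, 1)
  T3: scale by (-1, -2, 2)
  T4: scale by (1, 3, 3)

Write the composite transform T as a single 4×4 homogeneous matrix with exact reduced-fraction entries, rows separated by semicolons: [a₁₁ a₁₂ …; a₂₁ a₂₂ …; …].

T1 = [1 0 0 3; 0 1 0 -2; 0 0 1 2; 0 0 0 1]
T2·T1 = [2 0 0 6; 0 2 0 -4; 0 0 1 2; 0 0 0 1]
T3·…·T1 = [-2 0 0 -6; 0 -4 0 8; 0 0 2 4; 0 0 0 1]
T4·…·T1 = [-2 0 0 -6; 0 -12 0 24; 0 0 6 12; 0 0 0 1]

T = [-2 0 0 -6; 0 -12 0 24; 0 0 6 12; 0 0 0 1]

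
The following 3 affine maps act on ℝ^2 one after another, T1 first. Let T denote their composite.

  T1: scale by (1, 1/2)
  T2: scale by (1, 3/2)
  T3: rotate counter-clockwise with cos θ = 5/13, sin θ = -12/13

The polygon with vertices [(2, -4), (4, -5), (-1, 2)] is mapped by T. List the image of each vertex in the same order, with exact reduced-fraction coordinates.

T1 scale by (1, 1/2): (2, -4) → (2, -2); (4, -5) → (4, -5/2); (-1, 2) → (-1, 1)
T2 scale by (1, 3/2): (2, -2) → (2, -3); (4, -5/2) → (4, -15/4); (-1, 1) → (-1, 3/2)
T3 rotate counter-clockwise with cos θ = 5/13, sin θ = -12/13: (2, -3) → (-2, -3); (4, -15/4) → (-25/13, -267/52); (-1, 3/2) → (1, 3/2)

image vertices: (-2, -3), (-25/13, -267/52), (1, 3/2)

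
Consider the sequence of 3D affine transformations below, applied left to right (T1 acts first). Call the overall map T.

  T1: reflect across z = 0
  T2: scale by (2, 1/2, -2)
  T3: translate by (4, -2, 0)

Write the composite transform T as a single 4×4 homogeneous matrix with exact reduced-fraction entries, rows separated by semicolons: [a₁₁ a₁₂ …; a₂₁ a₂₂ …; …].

T1 = [1 0 0 0; 0 1 0 0; 0 0 -1 0; 0 0 0 1]
T2·T1 = [2 0 0 0; 0 1/2 0 0; 0 0 2 0; 0 0 0 1]
T3·…·T1 = [2 0 0 4; 0 1/2 0 -2; 0 0 2 0; 0 0 0 1]

T = [2 0 0 4; 0 1/2 0 -2; 0 0 2 0; 0 0 0 1]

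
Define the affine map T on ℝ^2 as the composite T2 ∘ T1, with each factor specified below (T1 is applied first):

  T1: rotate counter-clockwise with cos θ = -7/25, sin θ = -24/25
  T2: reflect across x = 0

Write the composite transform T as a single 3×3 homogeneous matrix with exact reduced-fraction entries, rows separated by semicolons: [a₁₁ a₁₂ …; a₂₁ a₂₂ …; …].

T = [7/25 -24/25 0; -24/25 -7/25 0; 0 0 1]

T1 = [-7/25 24/25 0; -24/25 -7/25 0; 0 0 1]
T2·T1 = [7/25 -24/25 0; -24/25 -7/25 0; 0 0 1]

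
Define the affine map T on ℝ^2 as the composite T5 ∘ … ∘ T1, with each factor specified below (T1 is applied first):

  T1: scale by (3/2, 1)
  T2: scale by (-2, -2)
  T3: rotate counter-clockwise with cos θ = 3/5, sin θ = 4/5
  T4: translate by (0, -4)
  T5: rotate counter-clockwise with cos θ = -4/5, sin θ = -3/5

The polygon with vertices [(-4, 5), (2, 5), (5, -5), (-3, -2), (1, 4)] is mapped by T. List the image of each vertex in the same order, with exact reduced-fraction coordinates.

T1 scale by (3/2, 1): (-4, 5) → (-6, 5); (2, 5) → (3, 5); (5, -5) → (15/2, -5); (-3, -2) → (-9/2, -2); (1, 4) → (3/2, 4)
T2 scale by (-2, -2): (-6, 5) → (12, -10); (3, 5) → (-6, -10); (15/2, -5) → (-15, 10); (-9/2, -2) → (9, 4); (3/2, 4) → (-3, -8)
T3 rotate counter-clockwise with cos θ = 3/5, sin θ = 4/5: (12, -10) → (76/5, 18/5); (-6, -10) → (22/5, -54/5); (-15, 10) → (-17, -6); (9, 4) → (11/5, 48/5); (-3, -8) → (23/5, -36/5)
T4 translate by (0, -4): (76/5, 18/5) → (76/5, -2/5); (22/5, -54/5) → (22/5, -74/5); (-17, -6) → (-17, -10); (11/5, 48/5) → (11/5, 28/5); (23/5, -36/5) → (23/5, -56/5)
T5 rotate counter-clockwise with cos θ = -4/5, sin θ = -3/5: (76/5, -2/5) → (-62/5, -44/5); (22/5, -74/5) → (-62/5, 46/5); (-17, -10) → (38/5, 91/5); (11/5, 28/5) → (8/5, -29/5); (23/5, -56/5) → (-52/5, 31/5)

image vertices: (-62/5, -44/5), (-62/5, 46/5), (38/5, 91/5), (8/5, -29/5), (-52/5, 31/5)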